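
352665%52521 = 37539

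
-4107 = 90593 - 94700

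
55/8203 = 55/8203 = 0.01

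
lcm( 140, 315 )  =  1260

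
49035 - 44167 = 4868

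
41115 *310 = 12745650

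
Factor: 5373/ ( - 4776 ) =-9/8= -  2^(-3 )*3^2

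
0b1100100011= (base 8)1443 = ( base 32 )P3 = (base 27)12k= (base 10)803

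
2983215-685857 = 2297358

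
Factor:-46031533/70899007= - 23^1*137^( - 1)*517511^(-1)*2001371^1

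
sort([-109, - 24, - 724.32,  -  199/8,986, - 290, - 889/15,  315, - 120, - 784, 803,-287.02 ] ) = [ - 784, -724.32, - 290 , - 287.02, - 120,  -  109, - 889/15, - 199/8, - 24,315,803,986 ]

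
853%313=227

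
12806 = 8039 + 4767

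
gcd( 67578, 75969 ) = 3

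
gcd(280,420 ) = 140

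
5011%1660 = 31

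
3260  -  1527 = 1733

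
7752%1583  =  1420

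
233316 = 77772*3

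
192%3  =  0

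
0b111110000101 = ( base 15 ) 129d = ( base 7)14404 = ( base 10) 3973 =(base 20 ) 9id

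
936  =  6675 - 5739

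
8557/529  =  16 + 93/529  =  16.18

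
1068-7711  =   - 6643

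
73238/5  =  73238/5 = 14647.60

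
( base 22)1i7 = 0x377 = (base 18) 2d5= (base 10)887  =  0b1101110111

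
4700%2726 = 1974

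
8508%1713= 1656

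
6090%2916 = 258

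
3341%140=121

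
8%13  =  8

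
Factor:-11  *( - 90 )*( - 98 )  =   - 2^2*3^2*5^1*7^2*11^1  =  - 97020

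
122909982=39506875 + 83403107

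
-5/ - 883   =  5/883 = 0.01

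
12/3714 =2/619= 0.00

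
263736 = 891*296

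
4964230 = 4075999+888231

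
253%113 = 27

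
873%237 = 162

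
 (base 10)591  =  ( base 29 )KB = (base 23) 12g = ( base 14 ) 303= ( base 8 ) 1117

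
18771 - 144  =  18627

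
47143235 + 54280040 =101423275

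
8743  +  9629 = 18372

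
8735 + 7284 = 16019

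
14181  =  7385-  - 6796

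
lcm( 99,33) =99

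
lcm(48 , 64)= 192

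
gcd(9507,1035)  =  3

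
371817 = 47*7911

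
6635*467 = 3098545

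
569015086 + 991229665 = 1560244751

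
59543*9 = 535887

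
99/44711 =99/44711 = 0.00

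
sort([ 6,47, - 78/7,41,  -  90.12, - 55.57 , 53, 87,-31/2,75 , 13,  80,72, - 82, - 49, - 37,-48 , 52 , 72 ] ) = [-90.12,-82,  -  55.57, - 49, - 48, - 37, - 31/2,  -  78/7,6, 13, 41,47,52,53  ,  72,72,75,80, 87] 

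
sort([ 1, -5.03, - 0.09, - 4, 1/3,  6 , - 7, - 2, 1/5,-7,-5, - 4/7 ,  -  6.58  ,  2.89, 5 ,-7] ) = [ - 7,-7, - 7 ,-6.58 , - 5.03, - 5 ,-4, - 2, - 4/7,  -  0.09, 1/5, 1/3, 1, 2.89,  5 , 6]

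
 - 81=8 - 89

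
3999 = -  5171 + 9170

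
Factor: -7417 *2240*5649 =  - 93852937920 = - 2^6*3^1*5^1 *7^2*269^1*7417^1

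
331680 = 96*3455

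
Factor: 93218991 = 3^1*269^1*115513^1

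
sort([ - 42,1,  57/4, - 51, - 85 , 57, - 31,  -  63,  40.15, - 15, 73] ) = [  -  85, - 63,  -  51,-42,  -  31,  -  15,1, 57/4, 40.15,  57 , 73]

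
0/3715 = 0 = 0.00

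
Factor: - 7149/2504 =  - 2^( - 3)*3^1 * 313^( - 1 )*2383^1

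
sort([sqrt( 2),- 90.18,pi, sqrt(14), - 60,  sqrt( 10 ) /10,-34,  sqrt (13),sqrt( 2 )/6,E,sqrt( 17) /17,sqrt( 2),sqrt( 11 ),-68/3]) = [-90.18,  -  60,-34,-68/3, sqrt( 2) /6,sqrt( 17 ) /17, sqrt( 10)/10 , sqrt( 2 ) , sqrt(2),E,pi, sqrt(11),sqrt(13), sqrt(14) ]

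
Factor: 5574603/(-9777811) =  - 3^1*53^( - 1)*184487^( - 1)*1858201^1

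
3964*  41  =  162524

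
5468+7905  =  13373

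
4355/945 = 871/189=4.61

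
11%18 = 11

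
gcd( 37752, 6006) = 858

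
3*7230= 21690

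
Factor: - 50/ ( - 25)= 2^1 = 2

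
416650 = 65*6410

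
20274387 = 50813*399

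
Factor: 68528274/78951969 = 2^1*3^( - 2 )*37^(-1 )*79031^( - 1) *11421379^1  =  22842758/26317323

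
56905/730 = 77 + 139/146= 77.95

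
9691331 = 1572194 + 8119137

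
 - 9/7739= - 9/7739 = - 0.00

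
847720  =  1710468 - 862748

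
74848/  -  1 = -74848/1 = -  74848.00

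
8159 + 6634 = 14793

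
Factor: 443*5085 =2252655 = 3^2  *  5^1*113^1*443^1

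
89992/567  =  158 + 58/81 = 158.72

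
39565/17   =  39565/17 = 2327.35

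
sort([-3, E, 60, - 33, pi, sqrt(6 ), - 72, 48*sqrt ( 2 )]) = [ - 72,-33, - 3, sqrt( 6), E, pi,60, 48*sqrt ( 2 )]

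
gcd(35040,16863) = 219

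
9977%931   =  667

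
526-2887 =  - 2361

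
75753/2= 75753/2 = 37876.50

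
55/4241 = 55/4241 = 0.01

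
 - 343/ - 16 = 21 + 7/16 =21.44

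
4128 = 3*1376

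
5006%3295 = 1711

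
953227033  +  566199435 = 1519426468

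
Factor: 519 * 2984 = 2^3 *3^1 * 173^1*373^1 = 1548696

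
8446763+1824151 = 10270914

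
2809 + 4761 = 7570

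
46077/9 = 15359/3= 5119.67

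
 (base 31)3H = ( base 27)42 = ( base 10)110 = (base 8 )156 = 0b1101110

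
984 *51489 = 50665176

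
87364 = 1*87364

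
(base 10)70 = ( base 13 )55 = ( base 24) 2m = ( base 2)1000110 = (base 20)3A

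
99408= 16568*6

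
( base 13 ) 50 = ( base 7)122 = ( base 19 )38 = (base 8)101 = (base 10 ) 65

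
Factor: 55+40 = 5^1*19^1 =95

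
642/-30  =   - 107/5=- 21.40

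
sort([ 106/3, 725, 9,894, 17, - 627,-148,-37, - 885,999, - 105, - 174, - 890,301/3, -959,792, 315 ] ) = [ - 959,  -  890, - 885, - 627, - 174,-148, - 105,-37, 9, 17 , 106/3, 301/3, 315, 725, 792,894, 999] 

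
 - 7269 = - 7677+408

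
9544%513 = 310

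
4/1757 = 4/1757 = 0.00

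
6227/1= 6227= 6227.00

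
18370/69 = 266 +16/69  =  266.23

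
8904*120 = 1068480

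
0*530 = 0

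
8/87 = 8/87 = 0.09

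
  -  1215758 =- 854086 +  -361672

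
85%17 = 0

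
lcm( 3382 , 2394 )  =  213066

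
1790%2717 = 1790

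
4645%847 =410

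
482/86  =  241/43 = 5.60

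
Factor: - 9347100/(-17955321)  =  3115700/5985107 = 2^2*5^2*7^1*29^( - 1)*4451^1 * 206383^( - 1 )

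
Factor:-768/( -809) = 2^8 * 3^1*809^( - 1)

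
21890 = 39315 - 17425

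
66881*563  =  37654003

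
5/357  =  5/357=0.01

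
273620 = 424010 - 150390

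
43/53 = 43/53 = 0.81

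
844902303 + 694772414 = 1539674717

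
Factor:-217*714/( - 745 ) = 2^1*3^1*5^( - 1) * 7^2*17^1 * 31^1 *149^( - 1 ) =154938/745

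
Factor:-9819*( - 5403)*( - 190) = -10079890830 = - 2^1*3^3 * 5^1*19^1*1091^1*1801^1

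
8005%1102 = 291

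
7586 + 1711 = 9297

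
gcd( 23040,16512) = 384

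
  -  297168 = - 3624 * 82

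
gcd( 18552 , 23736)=24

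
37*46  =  1702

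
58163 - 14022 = 44141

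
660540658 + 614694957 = 1275235615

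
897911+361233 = 1259144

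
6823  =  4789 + 2034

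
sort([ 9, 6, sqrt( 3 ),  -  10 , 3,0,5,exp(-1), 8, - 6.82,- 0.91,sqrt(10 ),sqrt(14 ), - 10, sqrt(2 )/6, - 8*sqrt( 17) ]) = [ - 8*sqrt(17), - 10, - 10, - 6.82, - 0.91, 0, sqrt (2 ) /6,exp(-1), sqrt(3 ) , 3,  sqrt(10 ), sqrt(14),  5,6,8 , 9] 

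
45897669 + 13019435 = 58917104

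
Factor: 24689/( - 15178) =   -  2^( - 1 ) * 7^1 *3527^1*7589^( - 1)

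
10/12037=10/12037 = 0.00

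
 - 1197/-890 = 1 + 307/890=1.34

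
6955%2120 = 595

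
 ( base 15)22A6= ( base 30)856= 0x1cbc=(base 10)7356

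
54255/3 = 18085 = 18085.00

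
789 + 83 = 872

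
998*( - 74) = - 73852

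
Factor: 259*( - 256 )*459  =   - 2^8*3^3*7^1*17^1*37^1 = - 30433536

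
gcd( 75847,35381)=1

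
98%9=8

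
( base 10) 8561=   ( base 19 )14db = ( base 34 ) 7dr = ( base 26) ch7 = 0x2171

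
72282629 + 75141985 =147424614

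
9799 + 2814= 12613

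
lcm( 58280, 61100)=3788200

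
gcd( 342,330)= 6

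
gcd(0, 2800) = 2800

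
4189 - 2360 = 1829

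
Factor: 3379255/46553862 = 2^( - 1) * 3^( - 1) * 5^1*11^1*61441^1*7758977^( - 1)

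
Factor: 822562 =2^1*13^1 * 17^1*1861^1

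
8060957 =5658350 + 2402607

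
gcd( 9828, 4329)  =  117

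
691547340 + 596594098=1288141438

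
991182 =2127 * 466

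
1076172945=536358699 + 539814246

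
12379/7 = 12379/7= 1768.43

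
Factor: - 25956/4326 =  -2^1*3^1 = -6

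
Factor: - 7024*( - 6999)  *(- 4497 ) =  - 221076909072 = - 2^4*3^2*439^1*1499^1 * 2333^1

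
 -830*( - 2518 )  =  2089940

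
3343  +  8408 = 11751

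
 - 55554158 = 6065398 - 61619556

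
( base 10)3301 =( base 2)110011100101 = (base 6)23141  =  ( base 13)166c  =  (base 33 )311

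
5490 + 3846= 9336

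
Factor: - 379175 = - 5^2*29^1*523^1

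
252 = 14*18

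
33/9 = 11/3= 3.67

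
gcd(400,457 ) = 1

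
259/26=259/26 =9.96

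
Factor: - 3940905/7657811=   -  3^1*5^1*7^(- 1 )*53^ ( - 1 )*59^1*61^1*73^1*20641^( - 1 )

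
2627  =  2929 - 302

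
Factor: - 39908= -2^2*11^1*907^1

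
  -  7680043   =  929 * ( - 8267)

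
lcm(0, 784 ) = 0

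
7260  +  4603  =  11863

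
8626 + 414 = 9040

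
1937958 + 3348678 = 5286636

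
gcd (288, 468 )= 36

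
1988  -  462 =1526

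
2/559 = 2/559 = 0.00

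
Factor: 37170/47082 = 15/19 = 3^1 * 5^1* 19^( - 1 )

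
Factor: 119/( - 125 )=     -  5^( - 3 )*7^1*17^1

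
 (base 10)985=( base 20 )295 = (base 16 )3D9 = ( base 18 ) 30d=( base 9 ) 1314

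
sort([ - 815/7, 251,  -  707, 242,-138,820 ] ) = [ - 707, - 138,-815/7,242, 251 , 820 ] 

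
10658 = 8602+2056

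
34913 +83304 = 118217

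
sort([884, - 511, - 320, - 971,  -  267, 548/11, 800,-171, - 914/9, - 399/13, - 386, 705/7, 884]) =[ -971,  -  511, -386, - 320, - 267,-171, - 914/9, - 399/13, 548/11, 705/7,800, 884,884]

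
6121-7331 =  -1210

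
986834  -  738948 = 247886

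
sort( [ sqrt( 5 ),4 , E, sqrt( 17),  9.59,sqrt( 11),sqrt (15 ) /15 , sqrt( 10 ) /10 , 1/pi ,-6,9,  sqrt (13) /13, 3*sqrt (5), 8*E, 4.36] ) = [ -6 , sqrt(15 ) /15,sqrt(13)/13, sqrt ( 10 )/10,1/pi,sqrt( 5),E , sqrt(11), 4 , sqrt (17 ),  4.36,3 * sqrt( 5 ),9,  9.59,8*E ]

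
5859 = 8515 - 2656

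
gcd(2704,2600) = 104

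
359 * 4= 1436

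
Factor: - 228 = -2^2*3^1* 19^1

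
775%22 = 5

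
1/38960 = 1/38960= 0.00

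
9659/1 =9659 = 9659.00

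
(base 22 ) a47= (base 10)4935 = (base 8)11507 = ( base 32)4q7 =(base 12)2A33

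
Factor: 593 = 593^1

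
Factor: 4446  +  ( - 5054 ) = -2^5 * 19^1 = -  608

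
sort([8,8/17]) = [ 8/17, 8] 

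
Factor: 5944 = 2^3*743^1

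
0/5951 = 0 = 0.00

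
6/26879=6/26879=0.00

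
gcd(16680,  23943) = 3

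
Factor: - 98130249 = - 3^2*7^1*1557623^1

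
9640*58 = 559120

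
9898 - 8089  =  1809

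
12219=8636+3583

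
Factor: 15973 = 15973^1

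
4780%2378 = 24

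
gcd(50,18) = 2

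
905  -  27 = 878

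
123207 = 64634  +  58573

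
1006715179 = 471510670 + 535204509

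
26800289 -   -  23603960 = 50404249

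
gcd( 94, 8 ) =2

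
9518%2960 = 638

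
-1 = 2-3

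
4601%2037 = 527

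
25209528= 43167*584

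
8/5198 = 4/2599 = 0.00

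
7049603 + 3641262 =10690865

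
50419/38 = 50419/38 = 1326.82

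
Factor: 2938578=2^1*3^1*19^1*149^1*173^1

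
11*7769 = 85459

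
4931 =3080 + 1851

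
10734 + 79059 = 89793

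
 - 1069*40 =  - 42760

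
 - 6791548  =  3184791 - 9976339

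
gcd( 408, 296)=8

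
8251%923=867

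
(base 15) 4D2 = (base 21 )2A5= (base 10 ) 1097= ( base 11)908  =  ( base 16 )449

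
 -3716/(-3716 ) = 1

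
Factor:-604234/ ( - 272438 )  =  179^(-1) *397^1 = 397/179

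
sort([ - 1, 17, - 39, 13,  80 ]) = [ - 39,-1,  13, 17, 80] 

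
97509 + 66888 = 164397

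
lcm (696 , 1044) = 2088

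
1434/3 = 478 = 478.00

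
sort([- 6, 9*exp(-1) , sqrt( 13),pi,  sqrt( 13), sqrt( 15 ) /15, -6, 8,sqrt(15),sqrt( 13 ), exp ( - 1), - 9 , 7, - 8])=[ - 9,-8, - 6, - 6,sqrt(15) /15,exp(  -  1 ), pi,  9*exp(- 1 ),sqrt ( 13),sqrt(13),sqrt(13 ),sqrt(15),7,8]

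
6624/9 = 736 = 736.00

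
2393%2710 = 2393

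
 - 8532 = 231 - 8763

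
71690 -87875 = -16185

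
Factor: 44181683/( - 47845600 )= - 2^ ( - 5 )*5^( - 2)*7^2*11^( - 1)*13^1 * 43^1*1613^1*5437^( - 1 ) 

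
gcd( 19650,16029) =3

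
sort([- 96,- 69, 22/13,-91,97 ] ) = [ - 96,  -  91, - 69,22/13,97]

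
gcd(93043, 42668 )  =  1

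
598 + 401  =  999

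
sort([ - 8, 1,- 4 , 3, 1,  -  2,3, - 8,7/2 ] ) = [  -  8,  -  8, - 4,  -  2 , 1, 1, 3, 3, 7/2]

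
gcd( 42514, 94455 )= 1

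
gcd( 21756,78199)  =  1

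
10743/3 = 3581 = 3581.00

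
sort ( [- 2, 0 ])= [-2, 0]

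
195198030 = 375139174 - 179941144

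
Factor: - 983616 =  - 2^6*3^1*47^1 * 109^1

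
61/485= 61/485= 0.13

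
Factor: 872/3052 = 2/7  =  2^1*7^(- 1) 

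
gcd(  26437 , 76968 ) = 1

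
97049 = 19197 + 77852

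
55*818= 44990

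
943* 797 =751571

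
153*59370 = 9083610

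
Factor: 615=3^1*5^1*41^1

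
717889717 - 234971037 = 482918680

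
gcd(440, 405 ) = 5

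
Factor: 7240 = 2^3 * 5^1 * 181^1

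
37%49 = 37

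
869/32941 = 869/32941=0.03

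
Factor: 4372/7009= 2^2*43^( - 1)*163^( - 1)*1093^1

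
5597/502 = 11  +  75/502 =11.15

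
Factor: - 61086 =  - 2^1*3^1*10181^1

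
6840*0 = 0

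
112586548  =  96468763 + 16117785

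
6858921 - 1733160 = 5125761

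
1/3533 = 1/3533 =0.00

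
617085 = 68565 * 9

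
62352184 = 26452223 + 35899961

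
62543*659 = 41215837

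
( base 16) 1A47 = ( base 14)2647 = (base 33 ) 65s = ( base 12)3a87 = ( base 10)6727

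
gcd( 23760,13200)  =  2640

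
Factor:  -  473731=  - 23^1 * 43^1*479^1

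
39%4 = 3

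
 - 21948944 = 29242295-51191239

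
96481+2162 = 98643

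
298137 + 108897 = 407034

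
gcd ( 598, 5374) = 2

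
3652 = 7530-3878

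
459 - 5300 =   -  4841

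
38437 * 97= 3728389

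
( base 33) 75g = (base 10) 7804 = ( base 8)17174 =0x1E7C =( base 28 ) 9qk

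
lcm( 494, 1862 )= 24206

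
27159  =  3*9053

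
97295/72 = 97295/72 = 1351.32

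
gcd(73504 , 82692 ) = 9188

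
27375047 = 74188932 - 46813885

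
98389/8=12298 + 5/8 = 12298.62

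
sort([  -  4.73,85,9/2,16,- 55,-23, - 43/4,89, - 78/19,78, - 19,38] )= [ - 55, - 23, - 19,-43/4, - 4.73,  -  78/19,9/2,16,38,78, 85,89] 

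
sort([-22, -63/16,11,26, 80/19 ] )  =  [-22, - 63/16,80/19,11,26]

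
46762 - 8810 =37952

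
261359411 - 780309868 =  - 518950457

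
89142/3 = 29714 = 29714.00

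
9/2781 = 1/309 = 0.00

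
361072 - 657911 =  - 296839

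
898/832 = 449/416=1.08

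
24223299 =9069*2671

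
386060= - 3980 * ( - 97) 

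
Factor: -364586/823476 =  - 433/978 = - 2^( - 1)*3^( - 1)*163^( - 1)*433^1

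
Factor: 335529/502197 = 3^2*17^1 *229^( - 1) = 153/229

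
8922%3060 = 2802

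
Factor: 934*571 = 2^1 * 467^1*571^1 = 533314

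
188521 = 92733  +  95788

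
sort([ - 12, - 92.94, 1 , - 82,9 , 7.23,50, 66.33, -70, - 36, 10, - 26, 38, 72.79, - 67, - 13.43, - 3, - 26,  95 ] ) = [ - 92.94, - 82,  -  70, - 67, - 36, - 26, - 26, - 13.43, - 12, - 3,1, 7.23, 9, 10,  38,50,66.33,72.79, 95] 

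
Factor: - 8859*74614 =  - 2^1*3^1*2953^1*37307^1 = - 661005426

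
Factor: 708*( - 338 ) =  - 2^3*3^1*13^2*59^1 = - 239304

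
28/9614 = 14/4807 = 0.00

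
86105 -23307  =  62798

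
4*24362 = 97448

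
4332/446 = 2166/223 = 9.71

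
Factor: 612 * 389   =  238068 = 2^2*3^2 * 17^1*389^1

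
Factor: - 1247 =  - 29^1* 43^1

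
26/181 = 26/181= 0.14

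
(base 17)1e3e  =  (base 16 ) 2340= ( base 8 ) 21500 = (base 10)9024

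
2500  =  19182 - 16682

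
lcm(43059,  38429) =3573897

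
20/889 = 20/889 = 0.02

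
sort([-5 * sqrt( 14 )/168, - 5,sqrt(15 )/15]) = [ -5, - 5*sqrt (14) /168,sqrt(15)/15]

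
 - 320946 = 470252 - 791198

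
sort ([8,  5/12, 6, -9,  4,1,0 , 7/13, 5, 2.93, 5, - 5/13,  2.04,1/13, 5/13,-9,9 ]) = [ - 9, - 9, - 5/13,  0,1/13, 5/13, 5/12,7/13,  1,  2.04 , 2.93 , 4, 5,5, 6, 8,  9] 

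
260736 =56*4656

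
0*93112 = 0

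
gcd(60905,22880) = 65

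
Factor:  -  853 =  - 853^1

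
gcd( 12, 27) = 3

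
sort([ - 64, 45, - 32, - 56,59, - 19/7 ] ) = [ - 64 , - 56, - 32, - 19/7,45, 59]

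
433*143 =61919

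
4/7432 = 1/1858=0.00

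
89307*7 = 625149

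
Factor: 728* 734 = 534352= 2^4 * 7^1*13^1*367^1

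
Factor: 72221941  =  11^1*151^1*43481^1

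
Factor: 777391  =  777391^1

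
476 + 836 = 1312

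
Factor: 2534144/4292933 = 2^8*19^1*47^( - 1)*241^( -1) * 379^( - 1 ) *521^1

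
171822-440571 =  - 268749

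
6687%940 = 107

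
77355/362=77355/362=   213.69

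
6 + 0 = 6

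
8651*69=596919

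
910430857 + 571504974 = 1481935831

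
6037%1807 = 616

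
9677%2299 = 481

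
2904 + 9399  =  12303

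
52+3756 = 3808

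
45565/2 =22782 + 1/2= 22782.50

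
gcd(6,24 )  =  6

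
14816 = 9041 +5775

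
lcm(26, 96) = 1248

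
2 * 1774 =3548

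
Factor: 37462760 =2^3*5^1*47^1*19927^1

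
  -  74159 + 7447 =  - 66712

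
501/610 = 501/610 = 0.82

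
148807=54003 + 94804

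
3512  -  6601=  - 3089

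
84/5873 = 12/839 = 0.01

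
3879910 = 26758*145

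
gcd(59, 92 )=1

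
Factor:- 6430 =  - 2^1*5^1*643^1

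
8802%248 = 122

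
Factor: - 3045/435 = -7 = -7^1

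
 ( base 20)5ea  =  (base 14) B98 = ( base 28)2PM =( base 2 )100011110010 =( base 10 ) 2290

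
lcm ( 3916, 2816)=250624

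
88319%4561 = 1660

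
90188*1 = 90188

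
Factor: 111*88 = 9768=2^3*3^1*11^1 * 37^1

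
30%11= 8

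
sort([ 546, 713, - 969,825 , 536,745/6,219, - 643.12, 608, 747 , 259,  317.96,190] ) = [ - 969, - 643.12, 745/6,190 , 219,259,317.96,536, 546,608, 713,747,825 ] 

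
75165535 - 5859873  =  69305662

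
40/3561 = 40/3561 = 0.01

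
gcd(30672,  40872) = 24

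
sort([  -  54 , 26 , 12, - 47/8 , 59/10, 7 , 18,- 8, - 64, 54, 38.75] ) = [ - 64, - 54,-8, - 47/8,  59/10, 7,12, 18,  26, 38.75 , 54]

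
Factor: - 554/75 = - 2^1*3^( - 1 )*5^( -2) * 277^1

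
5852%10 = 2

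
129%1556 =129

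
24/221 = 24/221=0.11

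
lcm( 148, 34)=2516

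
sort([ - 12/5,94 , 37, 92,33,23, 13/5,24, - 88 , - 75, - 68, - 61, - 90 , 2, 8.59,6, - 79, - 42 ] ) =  [ - 90, - 88, - 79,-75 ,  -  68 , - 61, -42, - 12/5, 2,13/5,6,8.59 , 23, 24,33,  37, 92, 94] 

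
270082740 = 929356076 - 659273336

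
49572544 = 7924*6256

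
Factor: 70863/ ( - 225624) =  - 299/952 = - 2^( - 3 ) * 7^( - 1 )*13^1 * 17^( - 1)*23^1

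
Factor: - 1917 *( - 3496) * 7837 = 2^3*3^3*17^1*19^1*23^1 * 71^1 *461^1 =52522257384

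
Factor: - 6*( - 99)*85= 50490 = 2^1 *3^3* 5^1 * 11^1*17^1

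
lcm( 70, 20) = 140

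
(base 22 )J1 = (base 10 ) 419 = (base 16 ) 1a3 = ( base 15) 1ce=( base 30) DT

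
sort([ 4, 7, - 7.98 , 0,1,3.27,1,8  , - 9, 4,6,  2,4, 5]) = [ - 9, - 7.98,0,1, 1,2,3.27,  4,4, 4,5, 6,7 , 8] 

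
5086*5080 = 25836880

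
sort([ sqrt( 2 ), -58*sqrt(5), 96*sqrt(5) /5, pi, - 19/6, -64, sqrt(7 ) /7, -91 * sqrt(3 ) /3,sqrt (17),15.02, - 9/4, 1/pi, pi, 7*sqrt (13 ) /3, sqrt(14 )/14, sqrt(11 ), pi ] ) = [ - 58*sqrt( 5),-64, - 91*sqrt( 3)/3,-19/6 , - 9/4, sqrt( 14 )/14, 1/pi , sqrt(7) /7, sqrt(2 ),pi, pi, pi, sqrt(11 ), sqrt(17 ),7*sqrt( 13) /3,15.02,96* sqrt(5) /5]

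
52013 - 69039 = -17026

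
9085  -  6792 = 2293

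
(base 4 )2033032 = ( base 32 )8ue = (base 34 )7vk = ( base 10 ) 9166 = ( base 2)10001111001110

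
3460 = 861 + 2599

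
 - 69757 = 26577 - 96334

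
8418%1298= 630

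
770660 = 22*35030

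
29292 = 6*4882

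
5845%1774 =523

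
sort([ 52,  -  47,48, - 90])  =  [ - 90, - 47,48, 52]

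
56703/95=56703/95 = 596.87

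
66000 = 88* 750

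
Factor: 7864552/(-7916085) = -2^3 *3^(-2 )*5^(-1)*43^(-1 )*4091^( - 1 )*983069^1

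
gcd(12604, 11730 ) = 46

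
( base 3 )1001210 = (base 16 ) 309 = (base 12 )549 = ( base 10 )777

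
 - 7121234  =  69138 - 7190372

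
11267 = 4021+7246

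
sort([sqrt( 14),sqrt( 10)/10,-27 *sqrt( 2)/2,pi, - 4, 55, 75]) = [ - 27*sqrt( 2) /2 , - 4, sqrt(10)/10,pi, sqrt(14 ),55,75 ] 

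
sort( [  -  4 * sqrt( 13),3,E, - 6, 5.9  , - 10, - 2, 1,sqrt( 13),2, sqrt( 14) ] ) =[ - 4 * sqrt ( 13),-10, - 6, - 2,1,2,E, 3,  sqrt( 13 ),sqrt(  14),5.9]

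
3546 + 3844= 7390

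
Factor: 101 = 101^1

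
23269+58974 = 82243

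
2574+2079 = 4653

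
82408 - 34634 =47774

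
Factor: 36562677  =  3^1*937^1*13007^1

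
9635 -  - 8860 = 18495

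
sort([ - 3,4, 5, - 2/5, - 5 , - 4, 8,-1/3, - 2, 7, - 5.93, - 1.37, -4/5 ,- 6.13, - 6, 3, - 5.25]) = [ - 6.13, - 6, - 5.93, - 5.25, - 5  ,-4, - 3, - 2, - 1.37, - 4/5, - 2/5,  -  1/3,  3, 4, 5 , 7 , 8]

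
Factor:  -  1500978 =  - 2^1*3^1*97^1*2579^1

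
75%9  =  3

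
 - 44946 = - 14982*3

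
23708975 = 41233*575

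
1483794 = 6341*234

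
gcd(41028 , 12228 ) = 12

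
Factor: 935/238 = 2^( - 1 )*5^1*7^( - 1)*11^1 = 55/14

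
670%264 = 142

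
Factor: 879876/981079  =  2^2*3^3*11^ (-1)* 8147^1*89189^( - 1)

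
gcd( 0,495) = 495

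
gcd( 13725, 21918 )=3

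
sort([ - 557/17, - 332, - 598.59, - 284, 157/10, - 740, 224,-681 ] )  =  [-740, - 681,- 598.59, - 332,-284,-557/17, 157/10,224] 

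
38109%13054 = 12001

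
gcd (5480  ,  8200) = 40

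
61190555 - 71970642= - 10780087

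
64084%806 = 410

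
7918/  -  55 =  - 7918/55 = - 143.96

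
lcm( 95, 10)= 190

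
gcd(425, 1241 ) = 17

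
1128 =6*188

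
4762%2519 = 2243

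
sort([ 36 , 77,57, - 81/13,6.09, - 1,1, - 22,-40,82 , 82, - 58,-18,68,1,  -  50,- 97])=[-97, - 58, - 50, -40, - 22, - 18,  -  81/13, - 1,1 , 1,6.09,36, 57, 68, 77,  82, 82]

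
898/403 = 898/403 = 2.23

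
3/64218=1/21406= 0.00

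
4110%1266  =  312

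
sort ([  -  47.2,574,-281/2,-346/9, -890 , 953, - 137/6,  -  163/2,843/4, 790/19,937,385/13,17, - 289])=[ - 890, - 289, - 281/2,-163/2, -47.2, -346/9, -137/6, 17, 385/13 , 790/19, 843/4, 574, 937, 953]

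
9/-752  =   - 9/752 = - 0.01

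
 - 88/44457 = -1 + 44369/44457 = - 0.00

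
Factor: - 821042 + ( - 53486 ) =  - 2^5*27329^1 = -874528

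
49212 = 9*5468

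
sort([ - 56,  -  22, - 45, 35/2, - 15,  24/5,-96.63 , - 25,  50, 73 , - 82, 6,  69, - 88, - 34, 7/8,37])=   [ - 96.63, - 88, - 82,-56, - 45 ,-34,-25,- 22, - 15,7/8,24/5,  6,35/2, 37,50,69,73]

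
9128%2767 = 827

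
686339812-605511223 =80828589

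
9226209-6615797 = 2610412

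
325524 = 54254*6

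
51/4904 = 51/4904  =  0.01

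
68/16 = 17/4 = 4.25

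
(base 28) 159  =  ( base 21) 229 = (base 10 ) 933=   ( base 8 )1645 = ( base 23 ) 1HD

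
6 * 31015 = 186090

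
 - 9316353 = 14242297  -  23558650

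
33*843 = 27819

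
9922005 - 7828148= 2093857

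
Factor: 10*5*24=1200= 2^4*3^1*5^2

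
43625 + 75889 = 119514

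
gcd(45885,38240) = 5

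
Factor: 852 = 2^2*3^1*71^1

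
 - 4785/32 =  - 4785/32 = - 149.53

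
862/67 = 862/67 = 12.87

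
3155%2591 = 564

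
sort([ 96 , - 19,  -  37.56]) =[ - 37.56, - 19,  96] 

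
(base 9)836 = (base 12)489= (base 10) 681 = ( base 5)10211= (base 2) 1010101001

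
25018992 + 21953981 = 46972973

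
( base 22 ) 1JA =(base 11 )75A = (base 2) 1110010000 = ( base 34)qs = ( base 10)912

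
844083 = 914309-70226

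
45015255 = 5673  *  7935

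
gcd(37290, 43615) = 55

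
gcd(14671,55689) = 1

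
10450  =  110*95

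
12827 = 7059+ 5768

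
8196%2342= 1170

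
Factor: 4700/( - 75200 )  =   - 1/16  =  - 2^( - 4)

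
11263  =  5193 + 6070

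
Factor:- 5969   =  -47^1*127^1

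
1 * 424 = 424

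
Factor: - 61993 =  - 47^1*1319^1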